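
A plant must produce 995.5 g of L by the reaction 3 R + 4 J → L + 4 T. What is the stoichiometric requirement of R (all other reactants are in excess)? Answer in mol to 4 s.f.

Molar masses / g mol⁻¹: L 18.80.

n(L) = 995.5 / 18.80 = 52.95 mol
n(R) = (3/1) × 52.95 = 158.9 mol

158.9 mol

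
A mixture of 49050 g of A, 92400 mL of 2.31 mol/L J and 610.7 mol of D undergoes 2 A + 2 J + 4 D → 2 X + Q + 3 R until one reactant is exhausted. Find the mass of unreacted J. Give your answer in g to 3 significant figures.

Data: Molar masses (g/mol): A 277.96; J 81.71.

n(A) = 49050 / 277.96 = 176.5 mol
n(J) = 2.31 × 92400/1000 = 213.4 mol
n(D) = 610.7 mol
n/ν for A = 176.5/2 = 88.25
n/ν for J = 213.4/2 = 106.7
n/ν for D = 610.7/4 = 152.7
Smallest n/ν is A → limiting reagent.
J consumed = (2/2) × 176.5 = 176.5 mol
J remaining = 213.4 − 176.5 = 36.90 mol
mass = 36.90 × 81.71 = 3015 g

3020 g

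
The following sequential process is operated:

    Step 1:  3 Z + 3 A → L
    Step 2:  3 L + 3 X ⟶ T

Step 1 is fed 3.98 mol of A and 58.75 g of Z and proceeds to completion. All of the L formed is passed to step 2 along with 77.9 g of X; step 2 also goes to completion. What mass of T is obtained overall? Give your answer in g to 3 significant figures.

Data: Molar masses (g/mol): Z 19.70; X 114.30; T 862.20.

196 g

Step 1:
n(A) = 3.980 mol
n(Z) = 58.75 / 19.70 = 2.982 mol
n/ν → A: 1.327, Z: 0.9940; Z is limiting.
n(L) produced = (1/3) × 2.982 = 0.9940 mol
Step 2:
n(L) available = 0.9940 mol
n(X) = 77.90 / 114.30 = 0.6815 mol
n/ν → L: 0.3313, X: 0.2272; X is limiting.
n(T) = (1/3) × 0.6815 = 0.2272 mol
mass = 0.2272 × 862.20 = 195.9 g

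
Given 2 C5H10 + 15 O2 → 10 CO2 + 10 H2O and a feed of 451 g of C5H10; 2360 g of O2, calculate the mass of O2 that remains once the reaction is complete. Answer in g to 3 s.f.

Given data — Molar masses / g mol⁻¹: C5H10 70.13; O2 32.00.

817 g

n(C5H10) = 451.0 / 70.13 = 6.431 mol
n(O2) = 2360 / 32.00 = 73.75 mol
n/ν → C5H10: 3.216, O2: 4.917; C5H10 is limiting.
O2 consumed = (15/2) × 6.431 = 48.23 mol
O2 remaining = 73.75 − 48.23 = 25.52 mol
mass = 25.52 × 32.00 = 816.6 g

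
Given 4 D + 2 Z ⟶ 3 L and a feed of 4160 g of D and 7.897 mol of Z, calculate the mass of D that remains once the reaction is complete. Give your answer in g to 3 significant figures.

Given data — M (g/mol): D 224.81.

n(D) = 4160 / 224.81 = 18.50 mol
n(Z) = 7.897 mol
n/ν for D = 18.50/4 = 4.625
n/ν for Z = 7.897/2 = 3.949
Smallest n/ν is Z → limiting reagent.
D consumed = (4/2) × 7.897 = 15.79 mol
D remaining = 18.50 − 15.79 = 2.710 mol
mass = 2.710 × 224.81 = 609.2 g

609 g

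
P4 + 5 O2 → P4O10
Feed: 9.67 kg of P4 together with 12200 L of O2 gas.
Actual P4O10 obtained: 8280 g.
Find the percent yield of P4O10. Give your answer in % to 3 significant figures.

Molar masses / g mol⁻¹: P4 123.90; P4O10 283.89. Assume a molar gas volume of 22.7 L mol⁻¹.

n(P4) = 9.670×1000 / 123.90 = 78.05 mol
n(O2) = 12200 / 22.7 = 537.4 mol
n/ν for P4 = 78.05/1 = 78.05
n/ν for O2 = 537.4/5 = 107.5
Smallest n/ν is P4 → limiting reagent.
theoretical n(P4O10) = (1/1) × 78.05 = 78.05 mol → 22160 g
% yield = 8280 / 22160 × 100 = 37.36 %

37.4 %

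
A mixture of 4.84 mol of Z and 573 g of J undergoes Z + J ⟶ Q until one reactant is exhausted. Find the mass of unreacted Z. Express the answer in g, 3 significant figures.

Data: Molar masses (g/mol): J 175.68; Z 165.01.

n(Z) = 4.840 mol
n(J) = 573.0 / 175.68 = 3.262 mol
n/ν → Z: 4.840, J: 3.262; J is limiting.
Z consumed = (1/1) × 3.262 = 3.262 mol
Z remaining = 4.840 − 3.262 = 1.578 mol
mass = 1.578 × 165.01 = 260.4 g

260 g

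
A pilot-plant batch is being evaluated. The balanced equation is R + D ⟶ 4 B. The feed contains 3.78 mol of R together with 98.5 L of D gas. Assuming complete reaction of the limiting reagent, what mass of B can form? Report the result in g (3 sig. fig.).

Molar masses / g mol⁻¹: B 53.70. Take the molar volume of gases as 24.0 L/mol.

n(R) = 3.780 mol
n(D) = 98.50 / 24.0 = 4.104 mol
n/ν for R = 3.780/1 = 3.780
n/ν for D = 4.104/1 = 4.104
Smallest n/ν is R → limiting reagent.
n(B) = (4/1) × 3.780 = 15.12 mol
mass = 15.12 × 53.70 = 811.9 g

812 g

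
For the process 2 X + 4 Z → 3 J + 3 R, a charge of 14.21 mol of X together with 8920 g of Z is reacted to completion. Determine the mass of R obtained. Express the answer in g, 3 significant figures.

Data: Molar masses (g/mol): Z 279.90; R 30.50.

n(X) = 14.21 mol
n(Z) = 8920 / 279.90 = 31.87 mol
n/ν for X = 14.21/2 = 7.105
n/ν for Z = 31.87/4 = 7.968
Smallest n/ν is X → limiting reagent.
n(R) = (3/2) × 14.21 = 21.32 mol
mass = 21.32 × 30.50 = 650.3 g

650 g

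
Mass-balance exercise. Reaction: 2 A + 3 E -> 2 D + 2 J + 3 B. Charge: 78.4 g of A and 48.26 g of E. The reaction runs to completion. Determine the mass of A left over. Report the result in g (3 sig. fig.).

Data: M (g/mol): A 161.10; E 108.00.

n(A) = 78.40 / 161.10 = 0.4867 mol
n(E) = 48.26 / 108.00 = 0.4469 mol
n/ν for A = 0.4867/2 = 0.2434
n/ν for E = 0.4469/3 = 0.1490
Smallest n/ν is E → limiting reagent.
A consumed = (2/3) × 0.4469 = 0.2979 mol
A remaining = 0.4867 − 0.2979 = 0.1888 mol
mass = 0.1888 × 161.10 = 30.42 g

30.4 g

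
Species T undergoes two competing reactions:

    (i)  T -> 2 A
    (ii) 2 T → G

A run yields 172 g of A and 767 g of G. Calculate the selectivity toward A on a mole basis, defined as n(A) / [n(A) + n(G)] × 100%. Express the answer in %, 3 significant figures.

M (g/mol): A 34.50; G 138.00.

47.3 %

n(A) = 172 / 34.50 = 4.986 mol
n(G) = 767 / 138.00 = 5.558 mol
selectivity = 4.986/(4.986+5.558) × 100 = 47.29 %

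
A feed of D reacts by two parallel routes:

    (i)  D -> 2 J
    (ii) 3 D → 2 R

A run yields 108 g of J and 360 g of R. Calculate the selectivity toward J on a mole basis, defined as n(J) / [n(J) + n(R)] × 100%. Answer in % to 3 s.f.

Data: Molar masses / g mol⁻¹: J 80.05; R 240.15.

n(J) = 108 / 80.05 = 1.349 mol
n(R) = 360 / 240.15 = 1.499 mol
selectivity = 1.349/(1.349+1.499) × 100 = 47.37 %

47.4 %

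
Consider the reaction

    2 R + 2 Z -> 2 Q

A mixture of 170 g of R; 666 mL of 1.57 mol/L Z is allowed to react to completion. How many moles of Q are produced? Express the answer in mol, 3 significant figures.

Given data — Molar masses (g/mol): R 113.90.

n(R) = 170.0 / 113.90 = 1.493 mol
n(Z) = 1.57 × 666.0/1000 = 1.046 mol
n/ν → R: 0.7465, Z: 0.5230; Z is limiting.
n(Q) = (2/2) × 1.046 = 1.046 mol

1.05 mol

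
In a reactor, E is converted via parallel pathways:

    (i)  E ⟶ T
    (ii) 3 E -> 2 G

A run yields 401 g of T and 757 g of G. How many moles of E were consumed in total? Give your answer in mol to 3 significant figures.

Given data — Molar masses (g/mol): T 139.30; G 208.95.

8.31 mol

n(T) = 401 / 139.30 = 2.879 mol
n(G) = 757 / 208.95 = 3.623 mol
n(E) via (i) = (1/1)×2.879 = 2.879 mol
n(E) via (ii) = (3/2)×3.623 = 5.435 mol
total n(E) = 2.879 + 5.435 = 8.314 mol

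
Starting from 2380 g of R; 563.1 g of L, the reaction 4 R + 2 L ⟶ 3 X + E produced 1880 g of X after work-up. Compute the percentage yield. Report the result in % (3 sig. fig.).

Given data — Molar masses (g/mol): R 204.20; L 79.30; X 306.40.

70.2 %

n(R) = 2380 / 204.20 = 11.66 mol
n(L) = 563.1 / 79.30 = 7.101 mol
n/ν for R = 11.66/4 = 2.915
n/ν for L = 7.101/2 = 3.551
Smallest n/ν is R → limiting reagent.
theoretical n(X) = (3/4) × 11.66 = 8.745 mol → 2679 g
% yield = 1880 / 2679 × 100 = 70.18 %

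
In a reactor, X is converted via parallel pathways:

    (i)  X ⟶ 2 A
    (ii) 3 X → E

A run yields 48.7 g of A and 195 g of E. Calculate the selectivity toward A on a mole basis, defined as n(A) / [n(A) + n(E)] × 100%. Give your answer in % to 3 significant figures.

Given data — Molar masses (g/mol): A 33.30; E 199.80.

60.0 %

n(A) = 48.7 / 33.30 = 1.462 mol
n(E) = 195 / 199.80 = 0.9760 mol
selectivity = 1.462/(1.462+0.9760) × 100 = 59.97 %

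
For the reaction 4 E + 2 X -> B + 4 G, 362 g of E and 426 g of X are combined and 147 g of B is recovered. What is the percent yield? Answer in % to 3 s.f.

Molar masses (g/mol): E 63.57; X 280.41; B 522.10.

n(E) = 362.0 / 63.57 = 5.695 mol
n(X) = 426.0 / 280.41 = 1.519 mol
n/ν for E = 5.695/4 = 1.424
n/ν for X = 1.519/2 = 0.7595
Smallest n/ν is X → limiting reagent.
theoretical n(B) = (1/2) × 1.519 = 0.7595 mol → 396.5 g
% yield = 147 / 396.5 × 100 = 37.07 %

37.1 %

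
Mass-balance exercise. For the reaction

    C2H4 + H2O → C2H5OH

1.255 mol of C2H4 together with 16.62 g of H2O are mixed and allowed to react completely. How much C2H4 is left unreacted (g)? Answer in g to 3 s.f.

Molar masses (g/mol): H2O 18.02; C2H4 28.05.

9.33 g

n(C2H4) = 1.255 mol
n(H2O) = 16.62 / 18.02 = 0.9223 mol
n/ν for C2H4 = 1.255/1 = 1.255
n/ν for H2O = 0.9223/1 = 0.9223
Smallest n/ν is H2O → limiting reagent.
C2H4 consumed = (1/1) × 0.9223 = 0.9223 mol
C2H4 remaining = 1.255 − 0.9223 = 0.3327 mol
mass = 0.3327 × 28.05 = 9.332 g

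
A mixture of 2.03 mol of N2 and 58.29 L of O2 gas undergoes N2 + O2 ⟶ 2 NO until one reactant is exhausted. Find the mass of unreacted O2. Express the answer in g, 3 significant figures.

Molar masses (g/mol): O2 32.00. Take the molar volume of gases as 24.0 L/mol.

12.8 g

n(N2) = 2.030 mol
n(O2) = 58.29 / 24.0 = 2.429 mol
n/ν for N2 = 2.030/1 = 2.030
n/ν for O2 = 2.429/1 = 2.429
Smallest n/ν is N2 → limiting reagent.
O2 consumed = (1/1) × 2.030 = 2.030 mol
O2 remaining = 2.429 − 2.030 = 0.3990 mol
mass = 0.3990 × 32.00 = 12.77 g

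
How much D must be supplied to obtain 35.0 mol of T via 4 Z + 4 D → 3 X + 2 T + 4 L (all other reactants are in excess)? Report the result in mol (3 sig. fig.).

70.0 mol

n(T) = 35.00 mol
n(D) = (4/2) × 35.00 = 70.00 mol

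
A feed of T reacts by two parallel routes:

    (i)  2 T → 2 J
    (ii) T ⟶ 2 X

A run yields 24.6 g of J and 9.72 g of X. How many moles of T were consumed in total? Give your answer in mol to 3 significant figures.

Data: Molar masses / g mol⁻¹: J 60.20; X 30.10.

0.570 mol

n(J) = 24.6 / 60.20 = 0.4086 mol
n(X) = 9.72 / 30.10 = 0.3229 mol
n(T) via (i) = (2/2)×0.4086 = 0.4086 mol
n(T) via (ii) = (1/2)×0.3229 = 0.1615 mol
total n(T) = 0.4086 + 0.1615 = 0.5701 mol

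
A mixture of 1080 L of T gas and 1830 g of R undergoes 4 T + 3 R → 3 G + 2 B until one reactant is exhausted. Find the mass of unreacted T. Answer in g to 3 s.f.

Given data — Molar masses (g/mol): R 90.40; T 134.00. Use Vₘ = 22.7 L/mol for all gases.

2760 g

n(T) = 1080 / 22.7 = 47.58 mol
n(R) = 1830 / 90.40 = 20.24 mol
n/ν for T = 47.58/4 = 11.90
n/ν for R = 20.24/3 = 6.747
Smallest n/ν is R → limiting reagent.
T consumed = (4/3) × 20.24 = 26.99 mol
T remaining = 47.58 − 26.99 = 20.59 mol
mass = 20.59 × 134.00 = 2759 g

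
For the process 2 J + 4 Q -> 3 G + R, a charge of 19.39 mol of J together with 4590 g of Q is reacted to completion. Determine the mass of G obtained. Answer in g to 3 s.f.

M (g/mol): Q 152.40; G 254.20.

n(J) = 19.39 mol
n(Q) = 4590 / 152.40 = 30.12 mol
n/ν → J: 9.695, Q: 7.530; Q is limiting.
n(G) = (3/4) × 30.12 = 22.59 mol
mass = 22.59 × 254.20 = 5742 g

5740 g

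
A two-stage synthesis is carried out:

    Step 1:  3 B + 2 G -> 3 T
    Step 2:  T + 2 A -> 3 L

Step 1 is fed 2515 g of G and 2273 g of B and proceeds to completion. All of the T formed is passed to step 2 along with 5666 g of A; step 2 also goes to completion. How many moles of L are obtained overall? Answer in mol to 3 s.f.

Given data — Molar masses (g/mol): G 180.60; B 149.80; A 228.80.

37.1 mol

Step 1:
n(G) = 2515 / 180.60 = 13.93 mol
n(B) = 2273 / 149.80 = 15.17 mol
n/ν for G = 13.93/2 = 6.965
n/ν for B = 15.17/3 = 5.057
Smallest n/ν is B → limiting reagent.
n(T) produced = (3/3) × 15.17 = 15.17 mol
Step 2:
n(T) available = 15.17 mol
n(A) = 5666 / 228.80 = 24.76 mol
n/ν for T = 15.17/1 = 15.17
n/ν for A = 24.76/2 = 12.38
Smallest n/ν is A → limiting reagent.
n(L) = (3/2) × 24.76 = 37.14 mol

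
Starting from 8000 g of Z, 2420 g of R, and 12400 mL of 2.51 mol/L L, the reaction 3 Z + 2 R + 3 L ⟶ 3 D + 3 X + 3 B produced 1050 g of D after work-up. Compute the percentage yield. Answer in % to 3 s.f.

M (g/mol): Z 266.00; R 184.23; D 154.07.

34.6 %

n(Z) = 8000 / 266.00 = 30.08 mol
n(R) = 2420 / 184.23 = 13.14 mol
n(L) = 2.51 × 12400/1000 = 31.12 mol
n/ν → Z: 10.03, R: 6.570, L: 10.37; R is limiting.
theoretical n(D) = (3/2) × 13.14 = 19.71 mol → 3037 g
% yield = 1050 / 3037 × 100 = 34.57 %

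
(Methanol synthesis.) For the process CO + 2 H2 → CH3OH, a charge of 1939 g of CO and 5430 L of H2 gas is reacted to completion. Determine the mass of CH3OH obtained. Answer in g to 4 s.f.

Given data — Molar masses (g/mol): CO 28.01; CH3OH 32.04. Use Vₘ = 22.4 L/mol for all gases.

n(CO) = 1939 / 28.01 = 69.23 mol
n(H2) = 5430 / 22.4 = 242.4 mol
n/ν for CO = 69.23/1 = 69.23
n/ν for H2 = 242.4/2 = 121.2
Smallest n/ν is CO → limiting reagent.
n(CH3OH) = (1/1) × 69.23 = 69.23 mol
mass = 69.23 × 32.04 = 2218 g

2218 g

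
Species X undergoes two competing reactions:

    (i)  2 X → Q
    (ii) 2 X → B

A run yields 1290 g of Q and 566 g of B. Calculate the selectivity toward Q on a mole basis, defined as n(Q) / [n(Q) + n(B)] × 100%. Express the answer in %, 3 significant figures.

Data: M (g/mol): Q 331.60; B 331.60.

69.5 %

n(Q) = 1290 / 331.60 = 3.890 mol
n(B) = 566 / 331.60 = 1.707 mol
selectivity = 3.890/(3.890+1.707) × 100 = 69.50 %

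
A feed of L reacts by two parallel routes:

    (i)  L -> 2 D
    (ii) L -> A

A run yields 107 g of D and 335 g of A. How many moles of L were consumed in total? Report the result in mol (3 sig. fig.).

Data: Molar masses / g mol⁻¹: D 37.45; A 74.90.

n(D) = 107 / 37.45 = 2.857 mol
n(A) = 335 / 74.90 = 4.473 mol
n(L) via (i) = (1/2)×2.857 = 1.429 mol
n(L) via (ii) = (1/1)×4.473 = 4.473 mol
total n(L) = 1.429 + 4.473 = 5.902 mol

5.90 mol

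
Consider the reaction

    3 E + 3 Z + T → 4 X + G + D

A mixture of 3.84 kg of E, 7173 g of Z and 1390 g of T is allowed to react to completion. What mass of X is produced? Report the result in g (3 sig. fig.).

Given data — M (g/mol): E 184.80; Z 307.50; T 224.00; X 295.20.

n(E) = 3.840×1000 / 184.80 = 20.78 mol
n(Z) = 7173 / 307.50 = 23.33 mol
n(T) = 1390 / 224.00 = 6.205 mol
n/ν for E = 20.78/3 = 6.927
n/ν for Z = 23.33/3 = 7.777
n/ν for T = 6.205/1 = 6.205
Smallest n/ν is T → limiting reagent.
n(X) = (4/1) × 6.205 = 24.82 mol
mass = 24.82 × 295.20 = 7327 g

7330 g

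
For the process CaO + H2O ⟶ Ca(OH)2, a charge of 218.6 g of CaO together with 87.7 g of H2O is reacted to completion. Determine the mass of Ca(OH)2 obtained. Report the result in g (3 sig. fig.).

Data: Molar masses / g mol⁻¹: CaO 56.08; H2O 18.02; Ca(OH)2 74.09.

n(CaO) = 218.6 / 56.08 = 3.898 mol
n(H2O) = 87.70 / 18.02 = 4.867 mol
n/ν for CaO = 3.898/1 = 3.898
n/ν for H2O = 4.867/1 = 4.867
Smallest n/ν is CaO → limiting reagent.
n(Ca(OH)2) = (1/1) × 3.898 = 3.898 mol
mass = 3.898 × 74.09 = 288.8 g

289 g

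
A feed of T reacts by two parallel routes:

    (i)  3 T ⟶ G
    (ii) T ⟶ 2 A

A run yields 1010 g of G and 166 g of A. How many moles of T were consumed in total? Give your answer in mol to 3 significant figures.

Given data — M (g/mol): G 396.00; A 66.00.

n(G) = 1010 / 396.00 = 2.551 mol
n(A) = 166 / 66.00 = 2.515 mol
n(T) via (i) = (3/1)×2.551 = 7.653 mol
n(T) via (ii) = (1/2)×2.515 = 1.258 mol
total n(T) = 7.653 + 1.258 = 8.911 mol

8.91 mol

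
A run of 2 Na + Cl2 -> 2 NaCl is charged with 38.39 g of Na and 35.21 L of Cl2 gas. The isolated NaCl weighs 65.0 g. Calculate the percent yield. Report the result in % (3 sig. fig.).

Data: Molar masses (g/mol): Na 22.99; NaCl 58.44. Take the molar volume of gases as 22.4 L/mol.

n(Na) = 38.39 / 22.99 = 1.670 mol
n(Cl2) = 35.21 / 22.4 = 1.572 mol
n/ν for Na = 1.670/2 = 0.8350
n/ν for Cl2 = 1.572/1 = 1.572
Smallest n/ν is Na → limiting reagent.
theoretical n(NaCl) = (2/2) × 1.670 = 1.670 mol → 97.59 g
% yield = 65.0 / 97.59 × 100 = 66.61 %

66.6 %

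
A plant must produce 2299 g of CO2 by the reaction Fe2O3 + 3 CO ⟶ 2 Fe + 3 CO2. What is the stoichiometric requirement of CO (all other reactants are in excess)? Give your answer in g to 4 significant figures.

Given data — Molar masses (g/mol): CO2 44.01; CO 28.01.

1463 g

n(CO2) = 2299 / 44.01 = 52.24 mol
n(CO) = (3/3) × 52.24 = 52.24 mol
mass = 52.24 × 28.01 = 1463 g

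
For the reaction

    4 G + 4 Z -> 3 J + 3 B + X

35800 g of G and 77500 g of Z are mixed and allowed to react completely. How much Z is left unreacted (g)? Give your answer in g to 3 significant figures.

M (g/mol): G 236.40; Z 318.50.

n(G) = 35800 / 236.40 = 151.4 mol
n(Z) = 77500 / 318.50 = 243.3 mol
n/ν → G: 37.85, Z: 60.83; G is limiting.
Z consumed = (4/4) × 151.4 = 151.4 mol
Z remaining = 243.3 − 151.4 = 91.90 mol
mass = 91.90 × 318.50 = 29270 g

29300 g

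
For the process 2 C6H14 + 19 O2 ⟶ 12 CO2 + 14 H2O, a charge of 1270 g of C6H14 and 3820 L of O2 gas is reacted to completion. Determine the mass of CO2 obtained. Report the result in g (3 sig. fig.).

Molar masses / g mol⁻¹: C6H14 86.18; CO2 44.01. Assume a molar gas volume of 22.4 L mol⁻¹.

3890 g

n(C6H14) = 1270 / 86.18 = 14.74 mol
n(O2) = 3820 / 22.4 = 170.5 mol
n/ν for C6H14 = 14.74/2 = 7.370
n/ν for O2 = 170.5/19 = 8.974
Smallest n/ν is C6H14 → limiting reagent.
n(CO2) = (12/2) × 14.74 = 88.44 mol
mass = 88.44 × 44.01 = 3892 g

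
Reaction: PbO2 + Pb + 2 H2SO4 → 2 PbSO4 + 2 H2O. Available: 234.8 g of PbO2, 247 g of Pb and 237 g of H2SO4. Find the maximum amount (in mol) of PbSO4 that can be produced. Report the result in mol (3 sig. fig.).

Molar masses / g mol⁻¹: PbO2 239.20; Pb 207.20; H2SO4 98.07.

1.96 mol

n(PbO2) = 234.8 / 239.20 = 0.9816 mol
n(Pb) = 247.0 / 207.20 = 1.192 mol
n(H2SO4) = 237.0 / 98.07 = 2.417 mol
n/ν for PbO2 = 0.9816/1 = 0.9816
n/ν for Pb = 1.192/1 = 1.192
n/ν for H2SO4 = 2.417/2 = 1.209
Smallest n/ν is PbO2 → limiting reagent.
n(PbSO4) = (2/1) × 0.9816 = 1.963 mol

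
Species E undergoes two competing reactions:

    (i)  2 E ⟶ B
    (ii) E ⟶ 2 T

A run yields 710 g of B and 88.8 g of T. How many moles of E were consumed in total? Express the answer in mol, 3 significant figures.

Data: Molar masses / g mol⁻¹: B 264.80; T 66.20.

6.03 mol

n(B) = 710 / 264.80 = 2.681 mol
n(T) = 88.8 / 66.20 = 1.341 mol
n(E) via (i) = (2/1)×2.681 = 5.362 mol
n(E) via (ii) = (1/2)×1.341 = 0.6705 mol
total n(E) = 5.362 + 0.6705 = 6.033 mol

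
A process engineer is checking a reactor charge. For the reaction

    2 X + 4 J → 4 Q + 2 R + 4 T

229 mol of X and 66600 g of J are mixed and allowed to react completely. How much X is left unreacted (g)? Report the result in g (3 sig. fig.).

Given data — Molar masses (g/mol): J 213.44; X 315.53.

n(X) = 229.0 mol
n(J) = 66600 / 213.44 = 312.0 mol
n/ν for X = 229.0/2 = 114.5
n/ν for J = 312.0/4 = 78.00
Smallest n/ν is J → limiting reagent.
X consumed = (2/4) × 312.0 = 156.0 mol
X remaining = 229.0 − 156.0 = 73.00 mol
mass = 73.00 × 315.53 = 23030 g

23000 g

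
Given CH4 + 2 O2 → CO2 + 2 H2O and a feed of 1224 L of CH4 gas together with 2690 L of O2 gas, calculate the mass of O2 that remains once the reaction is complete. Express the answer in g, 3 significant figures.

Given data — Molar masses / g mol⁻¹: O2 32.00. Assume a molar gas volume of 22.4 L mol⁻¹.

346 g

n(CH4) = 1224 / 22.4 = 54.64 mol
n(O2) = 2690 / 22.4 = 120.1 mol
n/ν for CH4 = 54.64/1 = 54.64
n/ν for O2 = 120.1/2 = 60.05
Smallest n/ν is CH4 → limiting reagent.
O2 consumed = (2/1) × 54.64 = 109.3 mol
O2 remaining = 120.1 − 109.3 = 10.80 mol
mass = 10.80 × 32.00 = 345.6 g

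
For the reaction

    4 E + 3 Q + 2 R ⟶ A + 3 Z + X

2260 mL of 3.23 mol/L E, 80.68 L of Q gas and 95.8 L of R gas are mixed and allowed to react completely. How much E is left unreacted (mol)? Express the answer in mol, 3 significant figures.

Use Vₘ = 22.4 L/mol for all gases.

n(E) = 3.23 × 2260/1000 = 7.300 mol
n(Q) = 80.68 / 22.4 = 3.602 mol
n(R) = 95.80 / 22.4 = 4.277 mol
n/ν for E = 7.300/4 = 1.825
n/ν for Q = 3.602/3 = 1.201
n/ν for R = 4.277/2 = 2.139
Smallest n/ν is Q → limiting reagent.
E consumed = (4/3) × 3.602 = 4.803 mol
E remaining = 7.300 − 4.803 = 2.497 mol

2.50 mol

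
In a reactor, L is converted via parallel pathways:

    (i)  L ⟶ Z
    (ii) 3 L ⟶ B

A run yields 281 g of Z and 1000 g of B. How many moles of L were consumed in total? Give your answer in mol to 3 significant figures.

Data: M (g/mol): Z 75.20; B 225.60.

n(Z) = 281 / 75.20 = 3.737 mol
n(B) = 1000 / 225.60 = 4.433 mol
n(L) via (i) = (1/1)×3.737 = 3.737 mol
n(L) via (ii) = (3/1)×4.433 = 13.30 mol
total n(L) = 3.737 + 13.30 = 17.04 mol

17.0 mol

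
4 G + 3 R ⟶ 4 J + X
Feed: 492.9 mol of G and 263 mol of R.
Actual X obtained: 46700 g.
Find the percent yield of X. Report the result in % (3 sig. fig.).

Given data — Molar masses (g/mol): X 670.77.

79.4 %

n(G) = 492.9 mol
n(R) = 263.0 mol
n/ν → G: 123.2, R: 87.67; R is limiting.
theoretical n(X) = (1/3) × 263.0 = 87.67 mol → 58810 g
% yield = 46700 / 58810 × 100 = 79.41 %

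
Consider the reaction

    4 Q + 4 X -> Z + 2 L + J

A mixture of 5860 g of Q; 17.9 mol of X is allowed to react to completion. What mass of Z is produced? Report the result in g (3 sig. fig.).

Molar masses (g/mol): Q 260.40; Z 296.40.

1330 g

n(Q) = 5860 / 260.40 = 22.50 mol
n(X) = 17.90 mol
n/ν → Q: 5.625, X: 4.475; X is limiting.
n(Z) = (1/4) × 17.90 = 4.475 mol
mass = 4.475 × 296.40 = 1326 g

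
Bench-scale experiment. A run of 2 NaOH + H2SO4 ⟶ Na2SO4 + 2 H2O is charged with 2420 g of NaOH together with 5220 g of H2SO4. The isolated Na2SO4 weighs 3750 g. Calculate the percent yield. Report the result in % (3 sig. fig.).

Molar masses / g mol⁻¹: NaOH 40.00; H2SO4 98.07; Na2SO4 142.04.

n(NaOH) = 2420 / 40.00 = 60.50 mol
n(H2SO4) = 5220 / 98.07 = 53.23 mol
n/ν → NaOH: 30.25, H2SO4: 53.23; NaOH is limiting.
theoretical n(Na2SO4) = (1/2) × 60.50 = 30.25 mol → 4297 g
% yield = 3750 / 4297 × 100 = 87.27 %

87.3 %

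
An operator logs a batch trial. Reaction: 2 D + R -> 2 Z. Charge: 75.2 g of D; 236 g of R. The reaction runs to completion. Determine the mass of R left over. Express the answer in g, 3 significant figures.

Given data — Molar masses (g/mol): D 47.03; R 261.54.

26.9 g

n(D) = 75.20 / 47.03 = 1.599 mol
n(R) = 236.0 / 261.54 = 0.9023 mol
n/ν → D: 0.7995, R: 0.9023; D is limiting.
R consumed = (1/2) × 1.599 = 0.7995 mol
R remaining = 0.9023 − 0.7995 = 0.1028 mol
mass = 0.1028 × 261.54 = 26.89 g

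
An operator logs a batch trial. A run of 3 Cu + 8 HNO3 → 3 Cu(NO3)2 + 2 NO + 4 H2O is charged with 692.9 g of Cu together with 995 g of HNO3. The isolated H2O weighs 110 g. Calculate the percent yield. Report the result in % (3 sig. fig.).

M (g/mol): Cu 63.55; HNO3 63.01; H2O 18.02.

77.3 %

n(Cu) = 692.9 / 63.55 = 10.90 mol
n(HNO3) = 995.0 / 63.01 = 15.79 mol
n/ν → Cu: 3.633, HNO3: 1.974; HNO3 is limiting.
theoretical n(H2O) = (4/8) × 15.79 = 7.895 mol → 142.3 g
% yield = 110 / 142.3 × 100 = 77.30 %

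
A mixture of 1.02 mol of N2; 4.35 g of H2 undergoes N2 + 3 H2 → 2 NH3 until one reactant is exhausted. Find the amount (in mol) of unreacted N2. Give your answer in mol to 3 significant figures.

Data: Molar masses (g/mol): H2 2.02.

n(N2) = 1.020 mol
n(H2) = 4.350 / 2.02 = 2.153 mol
n/ν for N2 = 1.020/1 = 1.020
n/ν for H2 = 2.153/3 = 0.7177
Smallest n/ν is H2 → limiting reagent.
N2 consumed = (1/3) × 2.153 = 0.7177 mol
N2 remaining = 1.020 − 0.7177 = 0.3023 mol

0.302 mol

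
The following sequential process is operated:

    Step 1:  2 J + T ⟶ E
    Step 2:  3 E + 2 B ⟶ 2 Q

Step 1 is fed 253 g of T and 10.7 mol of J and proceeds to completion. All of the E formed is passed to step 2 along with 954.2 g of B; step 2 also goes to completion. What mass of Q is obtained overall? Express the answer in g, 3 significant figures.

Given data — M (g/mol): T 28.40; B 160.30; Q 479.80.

Step 1:
n(T) = 253.0 / 28.40 = 8.908 mol
n(J) = 10.70 mol
n/ν → T: 8.908, J: 5.350; J is limiting.
n(E) produced = (1/2) × 10.70 = 5.350 mol
Step 2:
n(E) available = 5.350 mol
n(B) = 954.2 / 160.30 = 5.953 mol
n/ν → E: 1.783, B: 2.977; E is limiting.
n(Q) = (2/3) × 5.350 = 3.567 mol
mass = 3.567 × 479.80 = 1711 g

1710 g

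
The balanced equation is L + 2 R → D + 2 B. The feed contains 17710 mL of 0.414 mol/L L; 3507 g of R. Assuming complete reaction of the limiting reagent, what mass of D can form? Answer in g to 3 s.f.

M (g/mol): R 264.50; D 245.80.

n(L) = 0.414 × 17710/1000 = 7.332 mol
n(R) = 3507 / 264.50 = 13.26 mol
n/ν for L = 7.332/1 = 7.332
n/ν for R = 13.26/2 = 6.630
Smallest n/ν is R → limiting reagent.
n(D) = (1/2) × 13.26 = 6.630 mol
mass = 6.630 × 245.80 = 1630 g

1630 g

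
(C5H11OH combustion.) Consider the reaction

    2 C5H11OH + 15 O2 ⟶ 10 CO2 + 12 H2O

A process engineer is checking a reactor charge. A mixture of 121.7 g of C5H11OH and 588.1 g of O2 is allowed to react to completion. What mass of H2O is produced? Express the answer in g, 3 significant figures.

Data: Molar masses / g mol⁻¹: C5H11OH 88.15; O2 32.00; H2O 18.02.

149 g

n(C5H11OH) = 121.7 / 88.15 = 1.381 mol
n(O2) = 588.1 / 32.00 = 18.38 mol
n/ν for C5H11OH = 1.381/2 = 0.6905
n/ν for O2 = 18.38/15 = 1.225
Smallest n/ν is C5H11OH → limiting reagent.
n(H2O) = (12/2) × 1.381 = 8.286 mol
mass = 8.286 × 18.02 = 149.3 g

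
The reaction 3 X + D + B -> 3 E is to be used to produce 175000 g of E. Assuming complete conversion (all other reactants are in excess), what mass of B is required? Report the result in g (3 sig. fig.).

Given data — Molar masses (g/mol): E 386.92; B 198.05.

n(E) = 175000 / 386.92 = 452.3 mol
n(B) = (1/3) × 452.3 = 150.8 mol
mass = 150.8 × 198.05 = 29870 g

29900 g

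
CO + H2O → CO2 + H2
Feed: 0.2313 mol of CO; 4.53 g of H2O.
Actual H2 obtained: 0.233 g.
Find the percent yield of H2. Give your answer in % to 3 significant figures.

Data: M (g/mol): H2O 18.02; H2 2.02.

49.9 %

n(CO) = 0.2313 mol
n(H2O) = 4.530 / 18.02 = 0.2514 mol
n/ν for CO = 0.2313/1 = 0.2313
n/ν for H2O = 0.2514/1 = 0.2514
Smallest n/ν is CO → limiting reagent.
theoretical n(H2) = (1/1) × 0.2313 = 0.2313 mol → 0.4672 g
% yield = 0.233 / 0.4672 × 100 = 49.87 %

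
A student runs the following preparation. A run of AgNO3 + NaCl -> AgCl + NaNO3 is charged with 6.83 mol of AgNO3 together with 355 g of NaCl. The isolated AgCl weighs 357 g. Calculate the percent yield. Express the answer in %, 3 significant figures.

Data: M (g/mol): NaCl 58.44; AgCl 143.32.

41.0 %

n(AgNO3) = 6.830 mol
n(NaCl) = 355.0 / 58.44 = 6.075 mol
n/ν for AgNO3 = 6.830/1 = 6.830
n/ν for NaCl = 6.075/1 = 6.075
Smallest n/ν is NaCl → limiting reagent.
theoretical n(AgCl) = (1/1) × 6.075 = 6.075 mol → 870.7 g
% yield = 357 / 870.7 × 100 = 41.00 %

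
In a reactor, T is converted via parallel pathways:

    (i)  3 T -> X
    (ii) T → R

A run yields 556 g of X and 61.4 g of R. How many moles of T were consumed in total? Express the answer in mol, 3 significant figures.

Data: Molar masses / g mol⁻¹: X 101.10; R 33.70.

n(X) = 556 / 101.10 = 5.500 mol
n(R) = 61.4 / 33.70 = 1.822 mol
n(T) via (i) = (3/1)×5.500 = 16.50 mol
n(T) via (ii) = (1/1)×1.822 = 1.822 mol
total n(T) = 16.50 + 1.822 = 18.32 mol

18.3 mol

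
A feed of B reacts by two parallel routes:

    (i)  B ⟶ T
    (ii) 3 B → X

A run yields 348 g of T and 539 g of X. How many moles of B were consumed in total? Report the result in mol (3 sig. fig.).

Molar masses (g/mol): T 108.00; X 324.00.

n(T) = 348 / 108.00 = 3.222 mol
n(X) = 539 / 324.00 = 1.664 mol
n(B) via (i) = (1/1)×3.222 = 3.222 mol
n(B) via (ii) = (3/1)×1.664 = 4.992 mol
total n(B) = 3.222 + 4.992 = 8.214 mol

8.21 mol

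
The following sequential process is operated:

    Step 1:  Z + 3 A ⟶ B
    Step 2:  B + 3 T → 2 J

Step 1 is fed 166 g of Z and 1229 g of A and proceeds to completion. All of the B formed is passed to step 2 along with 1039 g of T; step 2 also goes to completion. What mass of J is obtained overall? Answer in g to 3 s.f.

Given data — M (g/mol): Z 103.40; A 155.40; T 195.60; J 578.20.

1860 g

Step 1:
n(Z) = 166.0 / 103.40 = 1.605 mol
n(A) = 1229 / 155.40 = 7.909 mol
n/ν for Z = 1.605/1 = 1.605
n/ν for A = 7.909/3 = 2.636
Smallest n/ν is Z → limiting reagent.
n(B) produced = (1/1) × 1.605 = 1.605 mol
Step 2:
n(B) available = 1.605 mol
n(T) = 1039 / 195.60 = 5.312 mol
n/ν for B = 1.605/1 = 1.605
n/ν for T = 5.312/3 = 1.771
Smallest n/ν is B → limiting reagent.
n(J) = (2/1) × 1.605 = 3.210 mol
mass = 3.210 × 578.20 = 1856 g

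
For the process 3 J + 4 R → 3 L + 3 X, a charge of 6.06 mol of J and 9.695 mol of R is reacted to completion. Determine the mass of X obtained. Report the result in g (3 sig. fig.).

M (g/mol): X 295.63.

1790 g

n(J) = 6.060 mol
n(R) = 9.695 mol
n/ν for J = 6.060/3 = 2.020
n/ν for R = 9.695/4 = 2.424
Smallest n/ν is J → limiting reagent.
n(X) = (3/3) × 6.060 = 6.060 mol
mass = 6.060 × 295.63 = 1792 g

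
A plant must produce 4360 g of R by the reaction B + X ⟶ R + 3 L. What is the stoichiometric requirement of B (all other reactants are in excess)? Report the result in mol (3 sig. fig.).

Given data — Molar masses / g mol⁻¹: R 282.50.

15.4 mol

n(R) = 4360 / 282.50 = 15.43 mol
n(B) = (1/1) × 15.43 = 15.43 mol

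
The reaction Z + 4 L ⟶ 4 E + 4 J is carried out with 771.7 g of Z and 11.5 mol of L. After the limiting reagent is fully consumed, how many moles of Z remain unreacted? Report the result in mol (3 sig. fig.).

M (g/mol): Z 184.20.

1.31 mol

n(Z) = 771.7 / 184.20 = 4.189 mol
n(L) = 11.50 mol
n/ν for Z = 4.189/1 = 4.189
n/ν for L = 11.50/4 = 2.875
Smallest n/ν is L → limiting reagent.
Z consumed = (1/4) × 11.50 = 2.875 mol
Z remaining = 4.189 − 2.875 = 1.314 mol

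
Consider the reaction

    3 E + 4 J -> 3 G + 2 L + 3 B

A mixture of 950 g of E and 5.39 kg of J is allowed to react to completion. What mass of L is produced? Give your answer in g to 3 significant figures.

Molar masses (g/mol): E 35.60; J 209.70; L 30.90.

n(E) = 950.0 / 35.60 = 26.69 mol
n(J) = 5.390×1000 / 209.70 = 25.70 mol
n/ν → E: 8.897, J: 6.425; J is limiting.
n(L) = (2/4) × 25.70 = 12.85 mol
mass = 12.85 × 30.90 = 397.1 g

397 g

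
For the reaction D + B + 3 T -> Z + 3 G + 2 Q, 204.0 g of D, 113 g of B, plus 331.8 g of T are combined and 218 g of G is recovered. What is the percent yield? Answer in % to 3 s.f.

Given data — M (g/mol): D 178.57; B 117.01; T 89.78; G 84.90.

n(D) = 204.0 / 178.57 = 1.142 mol
n(B) = 113.0 / 117.01 = 0.9657 mol
n(T) = 331.8 / 89.78 = 3.696 mol
n/ν for D = 1.142/1 = 1.142
n/ν for B = 0.9657/1 = 0.9657
n/ν for T = 3.696/3 = 1.232
Smallest n/ν is B → limiting reagent.
theoretical n(G) = (3/1) × 0.9657 = 2.897 mol → 246.0 g
% yield = 218 / 246.0 × 100 = 88.62 %

88.6 %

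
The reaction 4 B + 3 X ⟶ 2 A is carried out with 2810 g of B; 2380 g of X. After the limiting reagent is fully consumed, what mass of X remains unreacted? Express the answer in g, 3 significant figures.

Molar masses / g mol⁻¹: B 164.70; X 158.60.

351 g

n(B) = 2810 / 164.70 = 17.06 mol
n(X) = 2380 / 158.60 = 15.01 mol
n/ν for B = 17.06/4 = 4.265
n/ν for X = 15.01/3 = 5.003
Smallest n/ν is B → limiting reagent.
X consumed = (3/4) × 17.06 = 12.80 mol
X remaining = 15.01 − 12.80 = 2.210 mol
mass = 2.210 × 158.60 = 350.5 g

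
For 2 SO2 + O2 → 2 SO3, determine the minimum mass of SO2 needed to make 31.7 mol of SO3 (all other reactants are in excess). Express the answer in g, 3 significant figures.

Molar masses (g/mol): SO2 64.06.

n(SO3) = 31.70 mol
n(SO2) = (2/2) × 31.70 = 31.70 mol
mass = 31.70 × 64.06 = 2031 g

2030 g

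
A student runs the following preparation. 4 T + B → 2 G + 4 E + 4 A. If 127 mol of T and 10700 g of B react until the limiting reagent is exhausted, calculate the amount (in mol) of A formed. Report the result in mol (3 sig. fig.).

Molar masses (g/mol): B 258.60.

127 mol

n(T) = 127.0 mol
n(B) = 10700 / 258.60 = 41.38 mol
n/ν for T = 127.0/4 = 31.75
n/ν for B = 41.38/1 = 41.38
Smallest n/ν is T → limiting reagent.
n(A) = (4/4) × 127.0 = 127.0 mol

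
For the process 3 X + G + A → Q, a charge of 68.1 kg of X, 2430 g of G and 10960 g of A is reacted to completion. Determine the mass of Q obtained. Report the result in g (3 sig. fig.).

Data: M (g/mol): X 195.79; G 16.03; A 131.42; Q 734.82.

n(X) = 68.10×1000 / 195.79 = 347.8 mol
n(G) = 2430 / 16.03 = 151.6 mol
n(A) = 10960 / 131.42 = 83.40 mol
n/ν → X: 115.9, G: 151.6, A: 83.40; A is limiting.
n(Q) = (1/1) × 83.40 = 83.40 mol
mass = 83.40 × 734.82 = 61280 g

61300 g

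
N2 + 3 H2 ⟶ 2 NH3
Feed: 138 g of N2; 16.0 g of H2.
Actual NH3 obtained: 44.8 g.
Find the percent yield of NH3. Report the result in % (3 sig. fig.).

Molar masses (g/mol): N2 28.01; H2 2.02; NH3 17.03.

49.8 %

n(N2) = 138.0 / 28.01 = 4.927 mol
n(H2) = 16.00 / 2.02 = 7.921 mol
n/ν for N2 = 4.927/1 = 4.927
n/ν for H2 = 7.921/3 = 2.640
Smallest n/ν is H2 → limiting reagent.
theoretical n(NH3) = (2/3) × 7.921 = 5.281 mol → 89.94 g
% yield = 44.8 / 89.94 × 100 = 49.81 %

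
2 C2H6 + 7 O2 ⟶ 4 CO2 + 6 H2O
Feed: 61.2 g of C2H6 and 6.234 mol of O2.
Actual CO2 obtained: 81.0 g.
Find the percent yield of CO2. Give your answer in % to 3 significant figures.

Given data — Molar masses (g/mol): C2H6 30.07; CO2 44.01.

51.7 %

n(C2H6) = 61.20 / 30.07 = 2.035 mol
n(O2) = 6.234 mol
n/ν → C2H6: 1.018, O2: 0.8906; O2 is limiting.
theoretical n(CO2) = (4/7) × 6.234 = 3.562 mol → 156.8 g
% yield = 81.0 / 156.8 × 100 = 51.66 %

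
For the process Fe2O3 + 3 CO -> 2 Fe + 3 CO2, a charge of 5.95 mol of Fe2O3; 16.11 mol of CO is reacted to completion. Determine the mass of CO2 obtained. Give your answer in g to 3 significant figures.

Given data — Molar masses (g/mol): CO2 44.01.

n(Fe2O3) = 5.950 mol
n(CO) = 16.11 mol
n/ν for Fe2O3 = 5.950/1 = 5.950
n/ν for CO = 16.11/3 = 5.370
Smallest n/ν is CO → limiting reagent.
n(CO2) = (3/3) × 16.11 = 16.11 mol
mass = 16.11 × 44.01 = 709.0 g

709 g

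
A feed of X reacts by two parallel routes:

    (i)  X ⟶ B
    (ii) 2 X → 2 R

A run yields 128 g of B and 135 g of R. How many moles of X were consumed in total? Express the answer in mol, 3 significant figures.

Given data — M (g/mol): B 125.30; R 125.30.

n(B) = 128 / 125.30 = 1.022 mol
n(R) = 135 / 125.30 = 1.077 mol
n(X) via (i) = (1/1)×1.022 = 1.022 mol
n(X) via (ii) = (2/2)×1.077 = 1.077 mol
total n(X) = 1.022 + 1.077 = 2.099 mol

2.10 mol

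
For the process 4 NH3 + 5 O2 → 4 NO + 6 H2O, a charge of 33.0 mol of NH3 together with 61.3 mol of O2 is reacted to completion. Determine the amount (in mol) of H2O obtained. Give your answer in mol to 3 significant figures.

n(NH3) = 33.00 mol
n(O2) = 61.30 mol
n/ν → NH3: 8.250, O2: 12.26; NH3 is limiting.
n(H2O) = (6/4) × 33.00 = 49.50 mol

49.5 mol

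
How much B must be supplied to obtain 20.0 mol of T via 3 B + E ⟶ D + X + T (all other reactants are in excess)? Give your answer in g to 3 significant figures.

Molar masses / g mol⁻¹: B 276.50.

16600 g

n(T) = 20.00 mol
n(B) = (3/1) × 20.00 = 60.00 mol
mass = 60.00 × 276.50 = 16590 g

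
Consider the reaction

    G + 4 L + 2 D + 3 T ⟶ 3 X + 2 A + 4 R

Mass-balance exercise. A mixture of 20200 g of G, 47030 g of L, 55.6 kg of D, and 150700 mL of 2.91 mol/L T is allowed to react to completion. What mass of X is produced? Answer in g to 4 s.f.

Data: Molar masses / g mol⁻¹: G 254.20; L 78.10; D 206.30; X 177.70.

n(G) = 20200 / 254.20 = 79.46 mol
n(L) = 47030 / 78.10 = 602.2 mol
n(D) = 55.60×1000 / 206.30 = 269.5 mol
n(T) = 2.91 × 150700/1000 = 438.5 mol
n/ν for G = 79.46/1 = 79.46
n/ν for L = 602.2/4 = 150.6
n/ν for D = 269.5/2 = 134.8
n/ν for T = 438.5/3 = 146.2
Smallest n/ν is G → limiting reagent.
n(X) = (3/1) × 79.46 = 238.4 mol
mass = 238.4 × 177.70 = 42360 g

42360 g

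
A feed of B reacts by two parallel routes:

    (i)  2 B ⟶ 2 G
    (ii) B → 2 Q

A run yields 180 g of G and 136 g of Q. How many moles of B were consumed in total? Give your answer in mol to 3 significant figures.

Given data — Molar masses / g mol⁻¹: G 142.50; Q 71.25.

2.22 mol

n(G) = 180 / 142.50 = 1.263 mol
n(Q) = 136 / 71.25 = 1.909 mol
n(B) via (i) = (2/2)×1.263 = 1.263 mol
n(B) via (ii) = (1/2)×1.909 = 0.9545 mol
total n(B) = 1.263 + 0.9545 = 2.218 mol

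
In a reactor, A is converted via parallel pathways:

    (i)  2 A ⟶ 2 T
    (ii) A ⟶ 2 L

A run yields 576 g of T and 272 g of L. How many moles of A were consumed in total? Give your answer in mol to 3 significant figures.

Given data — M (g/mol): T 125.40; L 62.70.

n(T) = 576 / 125.40 = 4.593 mol
n(L) = 272 / 62.70 = 4.338 mol
n(A) via (i) = (2/2)×4.593 = 4.593 mol
n(A) via (ii) = (1/2)×4.338 = 2.169 mol
total n(A) = 4.593 + 2.169 = 6.762 mol

6.76 mol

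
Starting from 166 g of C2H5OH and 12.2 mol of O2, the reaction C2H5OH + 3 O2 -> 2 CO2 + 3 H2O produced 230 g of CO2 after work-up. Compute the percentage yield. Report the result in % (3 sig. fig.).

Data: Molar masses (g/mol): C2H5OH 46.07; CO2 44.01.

72.5 %

n(C2H5OH) = 166.0 / 46.07 = 3.603 mol
n(O2) = 12.20 mol
n/ν for C2H5OH = 3.603/1 = 3.603
n/ν for O2 = 12.20/3 = 4.067
Smallest n/ν is C2H5OH → limiting reagent.
theoretical n(CO2) = (2/1) × 3.603 = 7.206 mol → 317.1 g
% yield = 230 / 317.1 × 100 = 72.53 %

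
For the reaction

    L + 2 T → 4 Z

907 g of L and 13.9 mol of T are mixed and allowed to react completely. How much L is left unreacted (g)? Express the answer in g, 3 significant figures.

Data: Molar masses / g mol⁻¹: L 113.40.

119 g

n(L) = 907.0 / 113.40 = 7.998 mol
n(T) = 13.90 mol
n/ν for L = 7.998/1 = 7.998
n/ν for T = 13.90/2 = 6.950
Smallest n/ν is T → limiting reagent.
L consumed = (1/2) × 13.90 = 6.950 mol
L remaining = 7.998 − 6.950 = 1.048 mol
mass = 1.048 × 113.40 = 118.8 g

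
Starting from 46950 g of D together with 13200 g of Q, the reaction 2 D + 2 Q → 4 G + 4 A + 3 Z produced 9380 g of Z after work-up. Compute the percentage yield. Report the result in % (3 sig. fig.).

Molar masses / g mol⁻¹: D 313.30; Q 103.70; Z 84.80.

n(D) = 46950 / 313.30 = 149.9 mol
n(Q) = 13200 / 103.70 = 127.3 mol
n/ν → D: 74.95, Q: 63.65; Q is limiting.
theoretical n(Z) = (3/2) × 127.3 = 191.0 mol → 16200 g
% yield = 9380 / 16200 × 100 = 57.90 %

57.9 %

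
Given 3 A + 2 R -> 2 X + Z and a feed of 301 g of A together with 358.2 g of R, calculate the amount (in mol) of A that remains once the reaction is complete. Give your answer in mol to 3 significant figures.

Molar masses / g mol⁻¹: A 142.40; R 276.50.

0.171 mol

n(A) = 301.0 / 142.40 = 2.114 mol
n(R) = 358.2 / 276.50 = 1.295 mol
n/ν for A = 2.114/3 = 0.7047
n/ν for R = 1.295/2 = 0.6475
Smallest n/ν is R → limiting reagent.
A consumed = (3/2) × 1.295 = 1.943 mol
A remaining = 2.114 − 1.943 = 0.1710 mol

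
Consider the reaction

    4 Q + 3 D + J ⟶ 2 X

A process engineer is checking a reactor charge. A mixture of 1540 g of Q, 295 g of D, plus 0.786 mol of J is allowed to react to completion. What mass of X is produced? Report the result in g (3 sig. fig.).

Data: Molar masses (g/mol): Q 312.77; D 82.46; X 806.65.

n(Q) = 1540 / 312.77 = 4.924 mol
n(D) = 295.0 / 82.46 = 3.577 mol
n(J) = 0.7860 mol
n/ν → Q: 1.231, D: 1.192, J: 0.7860; J is limiting.
n(X) = (2/1) × 0.7860 = 1.572 mol
mass = 1.572 × 806.65 = 1268 g

1270 g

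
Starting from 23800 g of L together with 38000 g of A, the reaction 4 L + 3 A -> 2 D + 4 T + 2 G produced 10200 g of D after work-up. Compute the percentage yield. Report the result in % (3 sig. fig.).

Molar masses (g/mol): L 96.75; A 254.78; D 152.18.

n(L) = 23800 / 96.75 = 246.0 mol
n(A) = 38000 / 254.78 = 149.1 mol
n/ν → L: 61.50, A: 49.70; A is limiting.
theoretical n(D) = (2/3) × 149.1 = 99.40 mol → 15130 g
% yield = 10200 / 15130 × 100 = 67.42 %

67.4 %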